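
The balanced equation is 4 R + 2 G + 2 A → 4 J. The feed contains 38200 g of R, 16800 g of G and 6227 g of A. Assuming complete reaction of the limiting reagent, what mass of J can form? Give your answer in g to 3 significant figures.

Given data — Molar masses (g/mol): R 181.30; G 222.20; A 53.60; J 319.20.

48300 g

n(R) = 38200 / 181.30 = 210.7 mol
n(G) = 16800 / 222.20 = 75.61 mol
n(A) = 6227 / 53.60 = 116.2 mol
n/ν for R = 210.7/4 = 52.68
n/ν for G = 75.61/2 = 37.81
n/ν for A = 116.2/2 = 58.10
Smallest n/ν is G → limiting reagent.
n(J) = (4/2) × 75.61 = 151.2 mol
mass = 151.2 × 319.20 = 48260 g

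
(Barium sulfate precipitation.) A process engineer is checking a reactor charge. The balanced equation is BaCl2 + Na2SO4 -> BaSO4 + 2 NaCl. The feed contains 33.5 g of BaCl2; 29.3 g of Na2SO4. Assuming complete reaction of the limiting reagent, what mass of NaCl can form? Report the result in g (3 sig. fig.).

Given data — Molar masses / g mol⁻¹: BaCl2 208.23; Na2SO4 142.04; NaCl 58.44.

n(BaCl2) = 33.50 / 208.23 = 0.1609 mol
n(Na2SO4) = 29.30 / 142.04 = 0.2063 mol
n/ν for BaCl2 = 0.1609/1 = 0.1609
n/ν for Na2SO4 = 0.2063/1 = 0.2063
Smallest n/ν is BaCl2 → limiting reagent.
n(NaCl) = (2/1) × 0.1609 = 0.3218 mol
mass = 0.3218 × 58.44 = 18.81 g

18.8 g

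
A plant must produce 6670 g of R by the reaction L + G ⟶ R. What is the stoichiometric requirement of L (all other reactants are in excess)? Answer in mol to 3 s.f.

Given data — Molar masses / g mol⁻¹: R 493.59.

13.5 mol

n(R) = 6670 / 493.59 = 13.51 mol
n(L) = (1/1) × 13.51 = 13.51 mol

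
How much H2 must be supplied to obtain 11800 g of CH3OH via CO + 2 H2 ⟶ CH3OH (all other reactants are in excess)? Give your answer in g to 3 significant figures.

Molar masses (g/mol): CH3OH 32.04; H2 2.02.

n(CH3OH) = 11800 / 32.04 = 368.3 mol
n(H2) = (2/1) × 368.3 = 736.6 mol
mass = 736.6 × 2.02 = 1488 g

1490 g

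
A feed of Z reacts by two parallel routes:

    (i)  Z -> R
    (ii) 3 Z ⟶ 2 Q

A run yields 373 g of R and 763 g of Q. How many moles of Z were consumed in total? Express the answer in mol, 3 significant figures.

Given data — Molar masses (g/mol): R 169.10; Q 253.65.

6.72 mol

n(R) = 373 / 169.10 = 2.206 mol
n(Q) = 763 / 253.65 = 3.008 mol
n(Z) via (i) = (1/1)×2.206 = 2.206 mol
n(Z) via (ii) = (3/2)×3.008 = 4.512 mol
total n(Z) = 2.206 + 4.512 = 6.718 mol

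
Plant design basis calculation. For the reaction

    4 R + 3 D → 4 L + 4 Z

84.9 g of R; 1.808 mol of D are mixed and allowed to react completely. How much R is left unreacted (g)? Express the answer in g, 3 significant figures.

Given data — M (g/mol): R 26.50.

n(R) = 84.90 / 26.50 = 3.204 mol
n(D) = 1.808 mol
n/ν → R: 0.8010, D: 0.6027; D is limiting.
R consumed = (4/3) × 1.808 = 2.411 mol
R remaining = 3.204 − 2.411 = 0.7930 mol
mass = 0.7930 × 26.50 = 21.01 g

21.0 g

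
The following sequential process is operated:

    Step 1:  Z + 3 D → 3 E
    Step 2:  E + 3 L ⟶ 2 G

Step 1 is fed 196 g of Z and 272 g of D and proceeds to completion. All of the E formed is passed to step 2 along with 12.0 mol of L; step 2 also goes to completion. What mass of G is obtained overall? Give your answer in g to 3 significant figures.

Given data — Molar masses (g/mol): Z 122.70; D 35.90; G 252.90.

2020 g

Step 1:
n(Z) = 196.0 / 122.70 = 1.597 mol
n(D) = 272.0 / 35.90 = 7.577 mol
n/ν for Z = 1.597/1 = 1.597
n/ν for D = 7.577/3 = 2.526
Smallest n/ν is Z → limiting reagent.
n(E) produced = (3/1) × 1.597 = 4.791 mol
Step 2:
n(E) available = 4.791 mol
n(L) = 12.00 mol
n/ν for E = 4.791/1 = 4.791
n/ν for L = 12.00/3 = 4.000
Smallest n/ν is L → limiting reagent.
n(G) = (2/3) × 12.00 = 8.000 mol
mass = 8.000 × 252.90 = 2023 g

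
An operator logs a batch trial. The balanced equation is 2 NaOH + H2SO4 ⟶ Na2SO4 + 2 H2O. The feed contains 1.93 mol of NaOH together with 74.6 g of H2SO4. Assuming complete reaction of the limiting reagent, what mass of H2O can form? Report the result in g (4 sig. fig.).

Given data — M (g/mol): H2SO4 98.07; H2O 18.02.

27.41 g

n(NaOH) = 1.930 mol
n(H2SO4) = 74.60 / 98.07 = 0.7607 mol
n/ν for NaOH = 1.930/2 = 0.9650
n/ν for H2SO4 = 0.7607/1 = 0.7607
Smallest n/ν is H2SO4 → limiting reagent.
n(H2O) = (2/1) × 0.7607 = 1.521 mol
mass = 1.521 × 18.02 = 27.41 g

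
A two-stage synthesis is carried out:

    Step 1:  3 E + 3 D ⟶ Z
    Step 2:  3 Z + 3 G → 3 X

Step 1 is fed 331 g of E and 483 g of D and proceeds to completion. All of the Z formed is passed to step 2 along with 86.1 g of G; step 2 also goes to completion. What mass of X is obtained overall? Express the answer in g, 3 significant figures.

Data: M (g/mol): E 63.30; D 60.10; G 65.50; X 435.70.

573 g

Step 1:
n(E) = 331.0 / 63.30 = 5.229 mol
n(D) = 483.0 / 60.10 = 8.037 mol
n/ν for E = 5.229/3 = 1.743
n/ν for D = 8.037/3 = 2.679
Smallest n/ν is E → limiting reagent.
n(Z) produced = (1/3) × 5.229 = 1.743 mol
Step 2:
n(Z) available = 1.743 mol
n(G) = 86.10 / 65.50 = 1.315 mol
n/ν for Z = 1.743/3 = 0.5810
n/ν for G = 1.315/3 = 0.4383
Smallest n/ν is G → limiting reagent.
n(X) = (3/3) × 1.315 = 1.315 mol
mass = 1.315 × 435.70 = 572.9 g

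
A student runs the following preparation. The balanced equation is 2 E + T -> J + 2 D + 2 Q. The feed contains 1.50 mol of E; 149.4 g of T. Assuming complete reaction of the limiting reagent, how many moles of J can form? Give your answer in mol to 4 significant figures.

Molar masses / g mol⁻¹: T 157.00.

0.7500 mol

n(E) = 1.500 mol
n(T) = 149.4 / 157.00 = 0.9516 mol
n/ν for E = 1.500/2 = 0.7500
n/ν for T = 0.9516/1 = 0.9516
Smallest n/ν is E → limiting reagent.
n(J) = (1/2) × 1.500 = 0.7500 mol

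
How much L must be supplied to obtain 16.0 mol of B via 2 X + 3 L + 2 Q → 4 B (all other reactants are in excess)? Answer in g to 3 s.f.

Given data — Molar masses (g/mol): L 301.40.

n(B) = 16.00 mol
n(L) = (3/4) × 16.00 = 12.00 mol
mass = 12.00 × 301.40 = 3617 g

3620 g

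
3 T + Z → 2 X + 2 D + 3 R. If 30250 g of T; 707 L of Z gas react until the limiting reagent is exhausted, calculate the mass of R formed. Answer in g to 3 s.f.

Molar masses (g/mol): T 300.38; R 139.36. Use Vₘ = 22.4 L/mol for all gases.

13200 g

n(T) = 30250 / 300.38 = 100.7 mol
n(Z) = 707.0 / 22.4 = 31.56 mol
n/ν for T = 100.7/3 = 33.57
n/ν for Z = 31.56/1 = 31.56
Smallest n/ν is Z → limiting reagent.
n(R) = (3/1) × 31.56 = 94.68 mol
mass = 94.68 × 139.36 = 13190 g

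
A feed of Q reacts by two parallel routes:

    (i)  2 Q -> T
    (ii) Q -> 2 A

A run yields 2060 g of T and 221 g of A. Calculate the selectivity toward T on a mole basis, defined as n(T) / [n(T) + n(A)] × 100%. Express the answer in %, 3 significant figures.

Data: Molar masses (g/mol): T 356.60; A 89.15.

n(T) = 2060 / 356.60 = 5.777 mol
n(A) = 221 / 89.15 = 2.479 mol
selectivity = 5.777/(5.777+2.479) × 100 = 69.97 %

70.0 %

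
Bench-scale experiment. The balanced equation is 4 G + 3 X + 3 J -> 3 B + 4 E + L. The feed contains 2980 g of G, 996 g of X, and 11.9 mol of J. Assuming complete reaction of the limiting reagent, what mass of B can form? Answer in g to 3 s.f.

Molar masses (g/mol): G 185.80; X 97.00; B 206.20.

n(G) = 2980 / 185.80 = 16.04 mol
n(X) = 996.0 / 97.00 = 10.27 mol
n(J) = 11.90 mol
n/ν for G = 16.04/4 = 4.010
n/ν for X = 10.27/3 = 3.423
n/ν for J = 11.90/3 = 3.967
Smallest n/ν is X → limiting reagent.
n(B) = (3/3) × 10.27 = 10.27 mol
mass = 10.27 × 206.20 = 2118 g

2120 g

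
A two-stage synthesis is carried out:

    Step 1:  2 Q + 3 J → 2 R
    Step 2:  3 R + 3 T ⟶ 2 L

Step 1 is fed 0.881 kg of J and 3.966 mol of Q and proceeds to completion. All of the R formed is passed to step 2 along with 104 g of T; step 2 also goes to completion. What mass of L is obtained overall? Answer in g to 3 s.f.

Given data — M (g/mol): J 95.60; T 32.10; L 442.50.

956 g

Step 1:
n(J) = 0.8810×1000 / 95.60 = 9.215 mol
n(Q) = 3.966 mol
n/ν → J: 3.072, Q: 1.983; Q is limiting.
n(R) produced = (2/2) × 3.966 = 3.966 mol
Step 2:
n(R) available = 3.966 mol
n(T) = 104.0 / 32.10 = 3.240 mol
n/ν → R: 1.322, T: 1.080; T is limiting.
n(L) = (2/3) × 3.240 = 2.160 mol
mass = 2.160 × 442.50 = 955.8 g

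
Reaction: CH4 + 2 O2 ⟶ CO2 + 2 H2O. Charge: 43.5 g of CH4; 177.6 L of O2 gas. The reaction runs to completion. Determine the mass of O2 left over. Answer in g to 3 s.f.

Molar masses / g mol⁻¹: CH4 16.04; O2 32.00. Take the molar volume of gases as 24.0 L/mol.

63.2 g

n(CH4) = 43.50 / 16.04 = 2.712 mol
n(O2) = 177.6 / 24.0 = 7.400 mol
n/ν for CH4 = 2.712/1 = 2.712
n/ν for O2 = 7.400/2 = 3.700
Smallest n/ν is CH4 → limiting reagent.
O2 consumed = (2/1) × 2.712 = 5.424 mol
O2 remaining = 7.400 − 5.424 = 1.976 mol
mass = 1.976 × 32.00 = 63.23 g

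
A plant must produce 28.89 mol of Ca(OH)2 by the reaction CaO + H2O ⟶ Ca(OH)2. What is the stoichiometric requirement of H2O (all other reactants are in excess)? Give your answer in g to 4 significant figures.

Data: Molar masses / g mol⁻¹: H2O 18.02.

520.6 g

n(Ca(OH)2) = 28.89 mol
n(H2O) = (1/1) × 28.89 = 28.89 mol
mass = 28.89 × 18.02 = 520.6 g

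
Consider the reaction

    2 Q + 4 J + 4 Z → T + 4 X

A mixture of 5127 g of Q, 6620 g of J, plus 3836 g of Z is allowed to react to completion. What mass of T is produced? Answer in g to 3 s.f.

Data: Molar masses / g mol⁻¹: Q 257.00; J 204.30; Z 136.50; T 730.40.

5130 g

n(Q) = 5127 / 257.00 = 19.95 mol
n(J) = 6620 / 204.30 = 32.40 mol
n(Z) = 3836 / 136.50 = 28.10 mol
n/ν for Q = 19.95/2 = 9.975
n/ν for J = 32.40/4 = 8.100
n/ν for Z = 28.10/4 = 7.025
Smallest n/ν is Z → limiting reagent.
n(T) = (1/4) × 28.10 = 7.025 mol
mass = 7.025 × 730.40 = 5131 g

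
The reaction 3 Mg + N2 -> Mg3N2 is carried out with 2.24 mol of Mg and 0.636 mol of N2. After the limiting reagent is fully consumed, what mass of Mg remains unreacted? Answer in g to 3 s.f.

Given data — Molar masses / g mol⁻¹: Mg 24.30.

n(Mg) = 2.240 mol
n(N2) = 0.6360 mol
n/ν for Mg = 2.240/3 = 0.7467
n/ν for N2 = 0.6360/1 = 0.6360
Smallest n/ν is N2 → limiting reagent.
Mg consumed = (3/1) × 0.6360 = 1.908 mol
Mg remaining = 2.240 − 1.908 = 0.3320 mol
mass = 0.3320 × 24.30 = 8.068 g

8.07 g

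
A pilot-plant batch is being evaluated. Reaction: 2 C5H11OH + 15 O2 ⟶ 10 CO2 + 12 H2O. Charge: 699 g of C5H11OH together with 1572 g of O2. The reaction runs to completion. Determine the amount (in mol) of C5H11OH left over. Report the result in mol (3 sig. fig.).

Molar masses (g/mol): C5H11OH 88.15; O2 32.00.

n(C5H11OH) = 699.0 / 88.15 = 7.930 mol
n(O2) = 1572 / 32.00 = 49.13 mol
n/ν for C5H11OH = 7.930/2 = 3.965
n/ν for O2 = 49.13/15 = 3.275
Smallest n/ν is O2 → limiting reagent.
C5H11OH consumed = (2/15) × 49.13 = 6.551 mol
C5H11OH remaining = 7.930 − 6.551 = 1.379 mol

1.38 mol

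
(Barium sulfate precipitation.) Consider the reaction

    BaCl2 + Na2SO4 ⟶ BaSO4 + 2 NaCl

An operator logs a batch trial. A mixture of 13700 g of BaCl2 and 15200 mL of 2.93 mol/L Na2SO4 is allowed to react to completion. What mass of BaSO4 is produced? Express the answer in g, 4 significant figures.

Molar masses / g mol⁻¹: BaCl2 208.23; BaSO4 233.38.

10390 g

n(BaCl2) = 13700 / 208.23 = 65.79 mol
n(Na2SO4) = 2.93 × 15200/1000 = 44.54 mol
n/ν → BaCl2: 65.79, Na2SO4: 44.54; Na2SO4 is limiting.
n(BaSO4) = (1/1) × 44.54 = 44.54 mol
mass = 44.54 × 233.38 = 10390 g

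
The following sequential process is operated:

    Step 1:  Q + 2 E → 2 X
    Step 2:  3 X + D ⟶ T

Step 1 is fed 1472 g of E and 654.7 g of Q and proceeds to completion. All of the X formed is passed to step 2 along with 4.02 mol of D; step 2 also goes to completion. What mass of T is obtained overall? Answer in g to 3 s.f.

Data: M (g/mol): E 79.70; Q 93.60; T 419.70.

1690 g

Step 1:
n(E) = 1472 / 79.70 = 18.47 mol
n(Q) = 654.7 / 93.60 = 6.995 mol
n/ν → E: 9.235, Q: 6.995; Q is limiting.
n(X) produced = (2/1) × 6.995 = 13.99 mol
Step 2:
n(X) available = 13.99 mol
n(D) = 4.020 mol
n/ν → X: 4.663, D: 4.020; D is limiting.
n(T) = (1/1) × 4.020 = 4.020 mol
mass = 4.020 × 419.70 = 1687 g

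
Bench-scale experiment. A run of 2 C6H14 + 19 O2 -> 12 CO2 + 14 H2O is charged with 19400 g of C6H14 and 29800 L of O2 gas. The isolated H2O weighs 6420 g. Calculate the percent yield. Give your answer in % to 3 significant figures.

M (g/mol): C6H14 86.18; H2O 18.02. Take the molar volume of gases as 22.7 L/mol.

n(C6H14) = 19400 / 86.18 = 225.1 mol
n(O2) = 29800 / 22.7 = 1313 mol
n/ν → C6H14: 112.6, O2: 69.11; O2 is limiting.
theoretical n(H2O) = (14/19) × 1313 = 967.5 mol → 17430 g
% yield = 6420 / 17430 × 100 = 36.83 %

36.8 %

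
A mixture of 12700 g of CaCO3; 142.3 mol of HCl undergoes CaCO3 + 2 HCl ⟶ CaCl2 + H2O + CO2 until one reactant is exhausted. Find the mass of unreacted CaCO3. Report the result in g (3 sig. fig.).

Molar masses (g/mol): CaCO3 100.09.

5580 g

n(CaCO3) = 12700 / 100.09 = 126.9 mol
n(HCl) = 142.3 mol
n/ν for CaCO3 = 126.9/1 = 126.9
n/ν for HCl = 142.3/2 = 71.15
Smallest n/ν is HCl → limiting reagent.
CaCO3 consumed = (1/2) × 142.3 = 71.15 mol
CaCO3 remaining = 126.9 − 71.15 = 55.75 mol
mass = 55.75 × 100.09 = 5580 g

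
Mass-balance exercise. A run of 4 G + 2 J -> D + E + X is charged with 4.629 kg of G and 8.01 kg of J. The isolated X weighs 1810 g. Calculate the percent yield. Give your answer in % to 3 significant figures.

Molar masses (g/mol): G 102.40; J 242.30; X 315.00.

n(G) = 4.629×1000 / 102.40 = 45.21 mol
n(J) = 8.010×1000 / 242.30 = 33.06 mol
n/ν → G: 11.30, J: 16.53; G is limiting.
theoretical n(X) = (1/4) × 45.21 = 11.30 mol → 3560 g
% yield = 1810 / 3560 × 100 = 50.84 %

50.8 %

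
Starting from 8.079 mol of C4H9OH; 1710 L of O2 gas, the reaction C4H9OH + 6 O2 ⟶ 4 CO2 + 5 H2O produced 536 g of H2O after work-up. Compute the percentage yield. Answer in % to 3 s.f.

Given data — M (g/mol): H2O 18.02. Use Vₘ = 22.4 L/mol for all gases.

n(C4H9OH) = 8.079 mol
n(O2) = 1710 / 22.4 = 76.34 mol
n/ν for C4H9OH = 8.079/1 = 8.079
n/ν for O2 = 76.34/6 = 12.72
Smallest n/ν is C4H9OH → limiting reagent.
theoretical n(H2O) = (5/1) × 8.079 = 40.40 mol → 728.0 g
% yield = 536 / 728.0 × 100 = 73.63 %

73.6 %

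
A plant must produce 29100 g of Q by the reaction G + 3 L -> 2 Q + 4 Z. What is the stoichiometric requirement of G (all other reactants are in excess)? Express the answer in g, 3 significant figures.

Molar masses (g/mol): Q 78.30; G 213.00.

n(Q) = 29100 / 78.30 = 371.6 mol
n(G) = (1/2) × 371.6 = 185.8 mol
mass = 185.8 × 213.00 = 39580 g

39600 g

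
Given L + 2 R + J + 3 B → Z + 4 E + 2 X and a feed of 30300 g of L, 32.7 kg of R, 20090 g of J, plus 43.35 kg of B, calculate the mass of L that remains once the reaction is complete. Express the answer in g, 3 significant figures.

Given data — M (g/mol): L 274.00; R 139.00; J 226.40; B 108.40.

n(L) = 30300 / 274.00 = 110.6 mol
n(R) = 32.70×1000 / 139.00 = 235.3 mol
n(J) = 20090 / 226.40 = 88.74 mol
n(B) = 43.35×1000 / 108.40 = 399.9 mol
n/ν for L = 110.6/1 = 110.6
n/ν for R = 235.3/2 = 117.7
n/ν for J = 88.74/1 = 88.74
n/ν for B = 399.9/3 = 133.3
Smallest n/ν is J → limiting reagent.
L consumed = (1/1) × 88.74 = 88.74 mol
L remaining = 110.6 − 88.74 = 21.86 mol
mass = 21.86 × 274.00 = 5990 g

5990 g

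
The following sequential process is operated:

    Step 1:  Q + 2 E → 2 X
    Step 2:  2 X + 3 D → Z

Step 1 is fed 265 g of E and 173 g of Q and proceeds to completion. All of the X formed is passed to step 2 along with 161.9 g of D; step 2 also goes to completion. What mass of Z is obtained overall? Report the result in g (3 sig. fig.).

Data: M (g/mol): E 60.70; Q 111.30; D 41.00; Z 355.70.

468 g

Step 1:
n(E) = 265.0 / 60.70 = 4.366 mol
n(Q) = 173.0 / 111.30 = 1.554 mol
n/ν → E: 2.183, Q: 1.554; Q is limiting.
n(X) produced = (2/1) × 1.554 = 3.108 mol
Step 2:
n(X) available = 3.108 mol
n(D) = 161.9 / 41.00 = 3.949 mol
n/ν → X: 1.554, D: 1.316; D is limiting.
n(Z) = (1/3) × 3.949 = 1.316 mol
mass = 1.316 × 355.70 = 468.1 g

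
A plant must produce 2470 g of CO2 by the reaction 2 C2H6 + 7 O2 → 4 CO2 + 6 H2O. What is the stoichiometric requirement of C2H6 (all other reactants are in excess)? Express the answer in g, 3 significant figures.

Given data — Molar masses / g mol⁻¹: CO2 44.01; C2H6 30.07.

n(CO2) = 2470 / 44.01 = 56.12 mol
n(C2H6) = (2/4) × 56.12 = 28.06 mol
mass = 28.06 × 30.07 = 843.8 g

844 g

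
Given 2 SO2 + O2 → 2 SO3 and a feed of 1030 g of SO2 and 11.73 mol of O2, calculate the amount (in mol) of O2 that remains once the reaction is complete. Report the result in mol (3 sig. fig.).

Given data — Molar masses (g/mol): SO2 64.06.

n(SO2) = 1030 / 64.06 = 16.08 mol
n(O2) = 11.73 mol
n/ν for SO2 = 16.08/2 = 8.040
n/ν for O2 = 11.73/1 = 11.73
Smallest n/ν is SO2 → limiting reagent.
O2 consumed = (1/2) × 16.08 = 8.040 mol
O2 remaining = 11.73 − 8.040 = 3.690 mol

3.69 mol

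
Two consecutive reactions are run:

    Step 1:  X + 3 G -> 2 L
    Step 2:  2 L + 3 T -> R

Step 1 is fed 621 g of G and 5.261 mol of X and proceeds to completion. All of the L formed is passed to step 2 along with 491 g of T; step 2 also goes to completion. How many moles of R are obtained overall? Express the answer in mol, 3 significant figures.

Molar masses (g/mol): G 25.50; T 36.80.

4.45 mol

Step 1:
n(G) = 621.0 / 25.50 = 24.35 mol
n(X) = 5.261 mol
n/ν → G: 8.117, X: 5.261; X is limiting.
n(L) produced = (2/1) × 5.261 = 10.52 mol
Step 2:
n(L) available = 10.52 mol
n(T) = 491.0 / 36.80 = 13.34 mol
n/ν → L: 5.260, T: 4.447; T is limiting.
n(R) = (1/3) × 13.34 = 4.447 mol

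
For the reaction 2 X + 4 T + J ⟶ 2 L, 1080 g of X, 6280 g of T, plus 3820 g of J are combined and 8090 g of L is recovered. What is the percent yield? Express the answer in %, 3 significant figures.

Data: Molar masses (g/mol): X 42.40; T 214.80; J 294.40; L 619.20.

n(X) = 1080 / 42.40 = 25.47 mol
n(T) = 6280 / 214.80 = 29.24 mol
n(J) = 3820 / 294.40 = 12.98 mol
n/ν for X = 25.47/2 = 12.74
n/ν for T = 29.24/4 = 7.310
n/ν for J = 12.98/1 = 12.98
Smallest n/ν is T → limiting reagent.
theoretical n(L) = (2/4) × 29.24 = 14.62 mol → 9053 g
% yield = 8090 / 9053 × 100 = 89.36 %

89.4 %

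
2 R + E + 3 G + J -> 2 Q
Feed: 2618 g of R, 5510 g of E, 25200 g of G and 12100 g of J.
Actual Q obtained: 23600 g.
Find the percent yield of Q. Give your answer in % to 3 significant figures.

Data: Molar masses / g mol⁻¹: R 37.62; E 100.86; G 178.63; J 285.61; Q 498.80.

n(R) = 2618 / 37.62 = 69.59 mol
n(E) = 5510 / 100.86 = 54.63 mol
n(G) = 25200 / 178.63 = 141.1 mol
n(J) = 12100 / 285.61 = 42.37 mol
n/ν for R = 69.59/2 = 34.80
n/ν for E = 54.63/1 = 54.63
n/ν for G = 141.1/3 = 47.03
n/ν for J = 42.37/1 = 42.37
Smallest n/ν is R → limiting reagent.
theoretical n(Q) = (2/2) × 69.59 = 69.59 mol → 34710 g
% yield = 23600 / 34710 × 100 = 67.99 %

68.0 %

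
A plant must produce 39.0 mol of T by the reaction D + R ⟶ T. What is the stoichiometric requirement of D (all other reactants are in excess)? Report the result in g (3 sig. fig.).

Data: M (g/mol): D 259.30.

10100 g

n(T) = 39.00 mol
n(D) = (1/1) × 39.00 = 39.00 mol
mass = 39.00 × 259.30 = 10110 g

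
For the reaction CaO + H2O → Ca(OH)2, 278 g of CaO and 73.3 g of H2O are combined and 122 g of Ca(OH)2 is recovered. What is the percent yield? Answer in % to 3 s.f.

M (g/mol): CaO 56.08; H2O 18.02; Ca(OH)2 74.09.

40.5 %

n(CaO) = 278.0 / 56.08 = 4.957 mol
n(H2O) = 73.30 / 18.02 = 4.068 mol
n/ν for CaO = 4.957/1 = 4.957
n/ν for H2O = 4.068/1 = 4.068
Smallest n/ν is H2O → limiting reagent.
theoretical n(Ca(OH)2) = (1/1) × 4.068 = 4.068 mol → 301.4 g
% yield = 122 / 301.4 × 100 = 40.48 %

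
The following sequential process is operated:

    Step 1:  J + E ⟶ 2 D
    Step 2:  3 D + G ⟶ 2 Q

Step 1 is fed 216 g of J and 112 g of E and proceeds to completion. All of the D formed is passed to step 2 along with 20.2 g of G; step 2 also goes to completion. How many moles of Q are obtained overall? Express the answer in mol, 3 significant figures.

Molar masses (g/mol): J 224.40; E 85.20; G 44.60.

0.906 mol

Step 1:
n(J) = 216.0 / 224.40 = 0.9626 mol
n(E) = 112.0 / 85.20 = 1.315 mol
n/ν for J = 0.9626/1 = 0.9626
n/ν for E = 1.315/1 = 1.315
Smallest n/ν is J → limiting reagent.
n(D) produced = (2/1) × 0.9626 = 1.925 mol
Step 2:
n(D) available = 1.925 mol
n(G) = 20.20 / 44.60 = 0.4529 mol
n/ν for D = 1.925/3 = 0.6417
n/ν for G = 0.4529/1 = 0.4529
Smallest n/ν is G → limiting reagent.
n(Q) = (2/1) × 0.4529 = 0.9058 mol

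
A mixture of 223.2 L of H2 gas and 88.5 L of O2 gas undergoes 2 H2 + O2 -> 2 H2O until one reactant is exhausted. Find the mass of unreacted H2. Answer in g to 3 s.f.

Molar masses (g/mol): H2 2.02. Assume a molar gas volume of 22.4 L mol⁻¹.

n(H2) = 223.2 / 22.4 = 9.964 mol
n(O2) = 88.50 / 22.4 = 3.951 mol
n/ν for H2 = 9.964/2 = 4.982
n/ν for O2 = 3.951/1 = 3.951
Smallest n/ν is O2 → limiting reagent.
H2 consumed = (2/1) × 3.951 = 7.902 mol
H2 remaining = 9.964 − 7.902 = 2.062 mol
mass = 2.062 × 2.02 = 4.165 g

4.17 g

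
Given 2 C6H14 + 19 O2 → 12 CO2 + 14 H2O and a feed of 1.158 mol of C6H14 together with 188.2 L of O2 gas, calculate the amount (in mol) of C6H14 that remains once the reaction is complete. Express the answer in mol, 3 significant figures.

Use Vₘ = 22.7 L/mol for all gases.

n(C6H14) = 1.158 mol
n(O2) = 188.2 / 22.7 = 8.291 mol
n/ν for C6H14 = 1.158/2 = 0.5790
n/ν for O2 = 8.291/19 = 0.4364
Smallest n/ν is O2 → limiting reagent.
C6H14 consumed = (2/19) × 8.291 = 0.8727 mol
C6H14 remaining = 1.158 − 0.8727 = 0.2853 mol

0.285 mol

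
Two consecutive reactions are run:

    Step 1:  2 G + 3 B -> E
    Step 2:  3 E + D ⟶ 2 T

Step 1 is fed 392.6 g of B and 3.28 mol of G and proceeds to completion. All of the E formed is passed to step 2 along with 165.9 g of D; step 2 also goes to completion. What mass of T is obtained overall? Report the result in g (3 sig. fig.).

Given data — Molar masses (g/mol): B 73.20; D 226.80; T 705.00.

Step 1:
n(B) = 392.6 / 73.20 = 5.363 mol
n(G) = 3.280 mol
n/ν → B: 1.788, G: 1.640; G is limiting.
n(E) produced = (1/2) × 3.280 = 1.640 mol
Step 2:
n(E) available = 1.640 mol
n(D) = 165.9 / 226.80 = 0.7315 mol
n/ν → E: 0.5467, D: 0.7315; E is limiting.
n(T) = (2/3) × 1.640 = 1.093 mol
mass = 1.093 × 705.00 = 770.6 g

771 g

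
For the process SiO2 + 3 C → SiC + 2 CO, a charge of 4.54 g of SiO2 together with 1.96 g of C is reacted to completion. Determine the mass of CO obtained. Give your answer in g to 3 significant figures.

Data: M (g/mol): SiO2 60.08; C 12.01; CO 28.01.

n(SiO2) = 4.540 / 60.08 = 0.07557 mol
n(C) = 1.960 / 12.01 = 0.1632 mol
n/ν for SiO2 = 0.07557/1 = 0.07557
n/ν for C = 0.1632/3 = 0.05440
Smallest n/ν is C → limiting reagent.
n(CO) = (2/3) × 0.1632 = 0.1088 mol
mass = 0.1088 × 28.01 = 3.047 g

3.05 g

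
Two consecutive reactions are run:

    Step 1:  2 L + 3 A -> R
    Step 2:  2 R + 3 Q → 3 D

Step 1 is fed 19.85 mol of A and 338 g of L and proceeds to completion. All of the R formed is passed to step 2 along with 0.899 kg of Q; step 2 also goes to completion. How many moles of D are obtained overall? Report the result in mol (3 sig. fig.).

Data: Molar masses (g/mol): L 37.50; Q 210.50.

Step 1:
n(A) = 19.85 mol
n(L) = 338.0 / 37.50 = 9.013 mol
n/ν for A = 19.85/3 = 6.617
n/ν for L = 9.013/2 = 4.507
Smallest n/ν is L → limiting reagent.
n(R) produced = (1/2) × 9.013 = 4.507 mol
Step 2:
n(R) available = 4.507 mol
n(Q) = 0.8990×1000 / 210.50 = 4.271 mol
n/ν for R = 4.507/2 = 2.254
n/ν for Q = 4.271/3 = 1.424
Smallest n/ν is Q → limiting reagent.
n(D) = (3/3) × 4.271 = 4.271 mol

4.27 mol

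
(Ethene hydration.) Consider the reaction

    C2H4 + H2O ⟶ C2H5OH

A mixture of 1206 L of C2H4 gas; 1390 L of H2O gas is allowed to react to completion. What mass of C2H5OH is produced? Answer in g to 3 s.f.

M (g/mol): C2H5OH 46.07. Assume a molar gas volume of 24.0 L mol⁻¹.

2320 g

n(C2H4) = 1206 / 24.0 = 50.25 mol
n(H2O) = 1390 / 24.0 = 57.92 mol
n/ν for C2H4 = 50.25/1 = 50.25
n/ν for H2O = 57.92/1 = 57.92
Smallest n/ν is C2H4 → limiting reagent.
n(C2H5OH) = (1/1) × 50.25 = 50.25 mol
mass = 50.25 × 46.07 = 2315 g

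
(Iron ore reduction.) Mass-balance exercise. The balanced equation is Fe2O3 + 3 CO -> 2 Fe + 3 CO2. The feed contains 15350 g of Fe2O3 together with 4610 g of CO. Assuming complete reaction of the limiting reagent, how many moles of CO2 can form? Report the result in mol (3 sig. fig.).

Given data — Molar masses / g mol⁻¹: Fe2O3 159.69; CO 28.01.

165 mol

n(Fe2O3) = 15350 / 159.69 = 96.12 mol
n(CO) = 4610 / 28.01 = 164.6 mol
n/ν for Fe2O3 = 96.12/1 = 96.12
n/ν for CO = 164.6/3 = 54.87
Smallest n/ν is CO → limiting reagent.
n(CO2) = (3/3) × 164.6 = 164.6 mol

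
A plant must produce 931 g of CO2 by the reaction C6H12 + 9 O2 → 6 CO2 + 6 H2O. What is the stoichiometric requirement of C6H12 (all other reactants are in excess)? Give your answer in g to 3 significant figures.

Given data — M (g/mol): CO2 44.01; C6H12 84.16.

n(CO2) = 931 / 44.01 = 21.15 mol
n(C6H12) = (1/6) × 21.15 = 3.525 mol
mass = 3.525 × 84.16 = 296.7 g

297 g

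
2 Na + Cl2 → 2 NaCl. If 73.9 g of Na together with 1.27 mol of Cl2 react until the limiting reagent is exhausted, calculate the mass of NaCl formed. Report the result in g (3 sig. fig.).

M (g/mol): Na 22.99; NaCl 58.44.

148 g

n(Na) = 73.90 / 22.99 = 3.214 mol
n(Cl2) = 1.270 mol
n/ν → Na: 1.607, Cl2: 1.270; Cl2 is limiting.
n(NaCl) = (2/1) × 1.270 = 2.540 mol
mass = 2.540 × 58.44 = 148.4 g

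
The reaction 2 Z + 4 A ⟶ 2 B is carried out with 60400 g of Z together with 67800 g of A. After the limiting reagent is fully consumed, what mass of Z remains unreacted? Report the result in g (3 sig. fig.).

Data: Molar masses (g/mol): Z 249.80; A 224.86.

n(Z) = 60400 / 249.80 = 241.8 mol
n(A) = 67800 / 224.86 = 301.5 mol
n/ν → Z: 120.9, A: 75.38; A is limiting.
Z consumed = (2/4) × 301.5 = 150.8 mol
Z remaining = 241.8 − 150.8 = 91.00 mol
mass = 91.00 × 249.80 = 22730 g

22700 g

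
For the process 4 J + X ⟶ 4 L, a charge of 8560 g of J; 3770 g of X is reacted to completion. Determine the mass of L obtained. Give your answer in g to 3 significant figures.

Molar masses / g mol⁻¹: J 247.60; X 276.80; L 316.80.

11000 g

n(J) = 8560 / 247.60 = 34.57 mol
n(X) = 3770 / 276.80 = 13.62 mol
n/ν → J: 8.643, X: 13.62; J is limiting.
n(L) = (4/4) × 34.57 = 34.57 mol
mass = 34.57 × 316.80 = 10950 g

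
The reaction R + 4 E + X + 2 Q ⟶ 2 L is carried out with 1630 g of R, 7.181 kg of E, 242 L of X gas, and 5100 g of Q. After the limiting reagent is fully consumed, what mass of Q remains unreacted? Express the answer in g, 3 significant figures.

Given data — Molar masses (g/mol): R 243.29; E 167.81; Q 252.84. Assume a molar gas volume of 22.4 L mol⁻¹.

1710 g

n(R) = 1630 / 243.29 = 6.700 mol
n(E) = 7.181×1000 / 167.81 = 42.79 mol
n(X) = 242.0 / 22.4 = 10.80 mol
n(Q) = 5100 / 252.84 = 20.17 mol
n/ν → R: 6.700, E: 10.70, X: 10.80, Q: 10.09; R is limiting.
Q consumed = (2/1) × 6.700 = 13.40 mol
Q remaining = 20.17 − 13.40 = 6.770 mol
mass = 6.770 × 252.84 = 1712 g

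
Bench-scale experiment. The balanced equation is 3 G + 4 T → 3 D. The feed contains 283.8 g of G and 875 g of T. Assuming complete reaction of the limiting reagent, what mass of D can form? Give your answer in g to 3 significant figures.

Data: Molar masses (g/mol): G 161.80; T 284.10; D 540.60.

n(G) = 283.8 / 161.80 = 1.754 mol
n(T) = 875.0 / 284.10 = 3.080 mol
n/ν for G = 1.754/3 = 0.5847
n/ν for T = 3.080/4 = 0.7700
Smallest n/ν is G → limiting reagent.
n(D) = (3/3) × 1.754 = 1.754 mol
mass = 1.754 × 540.60 = 948.2 g

948 g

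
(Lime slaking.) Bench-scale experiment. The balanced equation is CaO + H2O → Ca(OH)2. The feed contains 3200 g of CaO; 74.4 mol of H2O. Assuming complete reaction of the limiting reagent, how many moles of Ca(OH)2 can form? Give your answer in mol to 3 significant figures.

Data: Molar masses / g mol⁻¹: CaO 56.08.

n(CaO) = 3200 / 56.08 = 57.06 mol
n(H2O) = 74.40 mol
n/ν for CaO = 57.06/1 = 57.06
n/ν for H2O = 74.40/1 = 74.40
Smallest n/ν is CaO → limiting reagent.
n(Ca(OH)2) = (1/1) × 57.06 = 57.06 mol

57.1 mol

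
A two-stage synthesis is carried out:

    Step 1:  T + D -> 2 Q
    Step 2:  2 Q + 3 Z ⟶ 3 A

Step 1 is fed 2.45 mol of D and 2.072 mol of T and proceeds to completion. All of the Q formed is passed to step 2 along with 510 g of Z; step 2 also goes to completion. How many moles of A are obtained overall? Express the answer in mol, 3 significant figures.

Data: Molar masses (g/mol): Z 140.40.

3.63 mol

Step 1:
n(D) = 2.450 mol
n(T) = 2.072 mol
n/ν for D = 2.450/1 = 2.450
n/ν for T = 2.072/1 = 2.072
Smallest n/ν is T → limiting reagent.
n(Q) produced = (2/1) × 2.072 = 4.144 mol
Step 2:
n(Q) available = 4.144 mol
n(Z) = 510.0 / 140.40 = 3.632 mol
n/ν for Q = 4.144/2 = 2.072
n/ν for Z = 3.632/3 = 1.211
Smallest n/ν is Z → limiting reagent.
n(A) = (3/3) × 3.632 = 3.632 mol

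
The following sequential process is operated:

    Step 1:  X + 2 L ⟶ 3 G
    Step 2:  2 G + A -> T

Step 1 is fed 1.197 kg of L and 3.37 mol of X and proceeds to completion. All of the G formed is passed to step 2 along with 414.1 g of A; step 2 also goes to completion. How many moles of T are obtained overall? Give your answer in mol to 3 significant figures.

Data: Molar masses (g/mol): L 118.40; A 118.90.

3.48 mol

Step 1:
n(L) = 1.197×1000 / 118.40 = 10.11 mol
n(X) = 3.370 mol
n/ν → L: 5.055, X: 3.370; X is limiting.
n(G) produced = (3/1) × 3.370 = 10.11 mol
Step 2:
n(G) available = 10.11 mol
n(A) = 414.1 / 118.90 = 3.483 mol
n/ν → G: 5.055, A: 3.483; A is limiting.
n(T) = (1/1) × 3.483 = 3.483 mol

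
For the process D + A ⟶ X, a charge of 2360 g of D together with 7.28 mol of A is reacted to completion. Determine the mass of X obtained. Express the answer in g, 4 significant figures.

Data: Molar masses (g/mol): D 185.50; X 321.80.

2343 g

n(D) = 2360 / 185.50 = 12.72 mol
n(A) = 7.280 mol
n/ν for D = 12.72/1 = 12.72
n/ν for A = 7.280/1 = 7.280
Smallest n/ν is A → limiting reagent.
n(X) = (1/1) × 7.280 = 7.280 mol
mass = 7.280 × 321.80 = 2343 g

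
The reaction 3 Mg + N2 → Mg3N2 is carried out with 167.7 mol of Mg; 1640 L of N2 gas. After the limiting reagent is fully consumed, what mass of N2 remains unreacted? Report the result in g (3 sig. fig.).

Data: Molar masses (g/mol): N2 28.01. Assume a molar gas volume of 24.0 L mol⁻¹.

348 g

n(Mg) = 167.7 mol
n(N2) = 1640 / 24.0 = 68.33 mol
n/ν for Mg = 167.7/3 = 55.90
n/ν for N2 = 68.33/1 = 68.33
Smallest n/ν is Mg → limiting reagent.
N2 consumed = (1/3) × 167.7 = 55.90 mol
N2 remaining = 68.33 − 55.90 = 12.43 mol
mass = 12.43 × 28.01 = 348.2 g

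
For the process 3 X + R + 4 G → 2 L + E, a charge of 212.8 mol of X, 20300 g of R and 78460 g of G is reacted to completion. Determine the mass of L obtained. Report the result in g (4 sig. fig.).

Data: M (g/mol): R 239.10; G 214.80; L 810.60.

115000 g

n(X) = 212.8 mol
n(R) = 20300 / 239.10 = 84.90 mol
n(G) = 78460 / 214.80 = 365.3 mol
n/ν → X: 70.93, R: 84.90, G: 91.33; X is limiting.
n(L) = (2/3) × 212.8 = 141.9 mol
mass = 141.9 × 810.60 = 115000 g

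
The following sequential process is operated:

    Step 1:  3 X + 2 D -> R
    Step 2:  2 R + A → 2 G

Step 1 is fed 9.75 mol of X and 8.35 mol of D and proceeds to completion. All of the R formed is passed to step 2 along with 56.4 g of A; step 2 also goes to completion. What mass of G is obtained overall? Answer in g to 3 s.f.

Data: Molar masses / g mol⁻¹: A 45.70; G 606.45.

Step 1:
n(X) = 9.750 mol
n(D) = 8.350 mol
n/ν for X = 9.750/3 = 3.250
n/ν for D = 8.350/2 = 4.175
Smallest n/ν is X → limiting reagent.
n(R) produced = (1/3) × 9.750 = 3.250 mol
Step 2:
n(R) available = 3.250 mol
n(A) = 56.40 / 45.70 = 1.234 mol
n/ν for R = 3.250/2 = 1.625
n/ν for A = 1.234/1 = 1.234
Smallest n/ν is A → limiting reagent.
n(G) = (2/1) × 1.234 = 2.468 mol
mass = 2.468 × 606.45 = 1497 g

1500 g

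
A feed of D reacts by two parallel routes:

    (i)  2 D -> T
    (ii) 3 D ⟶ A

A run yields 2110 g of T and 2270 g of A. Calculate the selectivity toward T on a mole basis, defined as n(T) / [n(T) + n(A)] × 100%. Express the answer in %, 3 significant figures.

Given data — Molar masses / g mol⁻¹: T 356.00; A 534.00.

n(T) = 2110 / 356.00 = 5.927 mol
n(A) = 2270 / 534.00 = 4.251 mol
selectivity = 5.927/(5.927+4.251) × 100 = 58.23 %

58.2 %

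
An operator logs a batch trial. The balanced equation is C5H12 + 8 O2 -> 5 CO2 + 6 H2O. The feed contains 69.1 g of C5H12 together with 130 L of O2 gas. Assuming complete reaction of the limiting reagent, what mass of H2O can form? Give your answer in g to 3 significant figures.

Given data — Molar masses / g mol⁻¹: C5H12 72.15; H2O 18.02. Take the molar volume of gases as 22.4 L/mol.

n(C5H12) = 69.10 / 72.15 = 0.9577 mol
n(O2) = 130.0 / 22.4 = 5.804 mol
n/ν for C5H12 = 0.9577/1 = 0.9577
n/ν for O2 = 5.804/8 = 0.7255
Smallest n/ν is O2 → limiting reagent.
n(H2O) = (6/8) × 5.804 = 4.353 mol
mass = 4.353 × 18.02 = 78.44 g

78.4 g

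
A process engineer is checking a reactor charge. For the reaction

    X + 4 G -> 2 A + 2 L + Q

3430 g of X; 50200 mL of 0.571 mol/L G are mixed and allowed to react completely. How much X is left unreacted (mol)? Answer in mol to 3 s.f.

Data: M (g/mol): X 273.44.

5.38 mol

n(X) = 3430 / 273.44 = 12.54 mol
n(G) = 0.571 × 50200/1000 = 28.66 mol
n/ν for X = 12.54/1 = 12.54
n/ν for G = 28.66/4 = 7.165
Smallest n/ν is G → limiting reagent.
X consumed = (1/4) × 28.66 = 7.165 mol
X remaining = 12.54 − 7.165 = 5.375 mol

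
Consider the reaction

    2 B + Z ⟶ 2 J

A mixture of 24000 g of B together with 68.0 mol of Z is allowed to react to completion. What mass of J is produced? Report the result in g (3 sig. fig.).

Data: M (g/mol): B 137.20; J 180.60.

n(B) = 24000 / 137.20 = 174.9 mol
n(Z) = 68.00 mol
n/ν for B = 174.9/2 = 87.45
n/ν for Z = 68.00/1 = 68.00
Smallest n/ν is Z → limiting reagent.
n(J) = (2/1) × 68.00 = 136.0 mol
mass = 136.0 × 180.60 = 24560 g

24600 g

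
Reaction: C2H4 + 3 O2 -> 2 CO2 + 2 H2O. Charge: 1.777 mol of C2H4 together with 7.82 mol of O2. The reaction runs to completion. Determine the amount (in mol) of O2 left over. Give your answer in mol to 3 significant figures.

n(C2H4) = 1.777 mol
n(O2) = 7.820 mol
n/ν → C2H4: 1.777, O2: 2.607; C2H4 is limiting.
O2 consumed = (3/1) × 1.777 = 5.331 mol
O2 remaining = 7.820 − 5.331 = 2.489 mol

2.49 mol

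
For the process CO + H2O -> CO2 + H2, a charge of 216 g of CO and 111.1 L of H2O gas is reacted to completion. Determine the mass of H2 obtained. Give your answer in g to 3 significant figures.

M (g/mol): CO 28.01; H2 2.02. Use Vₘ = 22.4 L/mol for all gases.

10.0 g

n(CO) = 216.0 / 28.01 = 7.712 mol
n(H2O) = 111.1 / 22.4 = 4.960 mol
n/ν for CO = 7.712/1 = 7.712
n/ν for H2O = 4.960/1 = 4.960
Smallest n/ν is H2O → limiting reagent.
n(H2) = (1/1) × 4.960 = 4.960 mol
mass = 4.960 × 2.02 = 10.02 g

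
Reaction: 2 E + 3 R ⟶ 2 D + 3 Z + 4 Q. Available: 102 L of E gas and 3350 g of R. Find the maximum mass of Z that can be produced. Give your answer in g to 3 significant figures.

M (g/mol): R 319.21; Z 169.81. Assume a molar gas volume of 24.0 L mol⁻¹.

n(E) = 102.0 / 24.0 = 4.250 mol
n(R) = 3350 / 319.21 = 10.49 mol
n/ν for E = 4.250/2 = 2.125
n/ν for R = 10.49/3 = 3.497
Smallest n/ν is E → limiting reagent.
n(Z) = (3/2) × 4.250 = 6.375 mol
mass = 6.375 × 169.81 = 1083 g

1080 g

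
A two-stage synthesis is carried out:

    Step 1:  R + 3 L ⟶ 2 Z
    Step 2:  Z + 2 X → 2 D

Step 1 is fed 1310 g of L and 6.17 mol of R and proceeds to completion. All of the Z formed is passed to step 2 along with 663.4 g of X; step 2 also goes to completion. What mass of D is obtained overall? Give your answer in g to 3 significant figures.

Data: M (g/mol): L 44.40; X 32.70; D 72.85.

1480 g

Step 1:
n(L) = 1310 / 44.40 = 29.50 mol
n(R) = 6.170 mol
n/ν for L = 29.50/3 = 9.833
n/ν for R = 6.170/1 = 6.170
Smallest n/ν is R → limiting reagent.
n(Z) produced = (2/1) × 6.170 = 12.34 mol
Step 2:
n(Z) available = 12.34 mol
n(X) = 663.4 / 32.70 = 20.29 mol
n/ν for Z = 12.34/1 = 12.34
n/ν for X = 20.29/2 = 10.15
Smallest n/ν is X → limiting reagent.
n(D) = (2/2) × 20.29 = 20.29 mol
mass = 20.29 × 72.85 = 1478 g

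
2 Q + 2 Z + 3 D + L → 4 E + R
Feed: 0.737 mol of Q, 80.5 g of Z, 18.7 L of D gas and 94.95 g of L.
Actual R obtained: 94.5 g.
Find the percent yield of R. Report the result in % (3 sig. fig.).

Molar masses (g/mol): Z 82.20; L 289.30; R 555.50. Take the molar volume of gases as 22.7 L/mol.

n(Q) = 0.7370 mol
n(Z) = 80.50 / 82.20 = 0.9793 mol
n(D) = 18.70 / 22.7 = 0.8238 mol
n(L) = 94.95 / 289.30 = 0.3282 mol
n/ν for Q = 0.7370/2 = 0.3685
n/ν for Z = 0.9793/2 = 0.4897
n/ν for D = 0.8238/3 = 0.2746
n/ν for L = 0.3282/1 = 0.3282
Smallest n/ν is D → limiting reagent.
theoretical n(R) = (1/3) × 0.8238 = 0.2746 mol → 152.5 g
% yield = 94.5 / 152.5 × 100 = 61.97 %

62.0 %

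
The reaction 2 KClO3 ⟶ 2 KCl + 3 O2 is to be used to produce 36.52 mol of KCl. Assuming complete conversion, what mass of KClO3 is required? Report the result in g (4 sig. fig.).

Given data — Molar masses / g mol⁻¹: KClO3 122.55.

n(KCl) = 36.52 mol
n(KClO3) = (2/2) × 36.52 = 36.52 mol
mass = 36.52 × 122.55 = 4476 g

4476 g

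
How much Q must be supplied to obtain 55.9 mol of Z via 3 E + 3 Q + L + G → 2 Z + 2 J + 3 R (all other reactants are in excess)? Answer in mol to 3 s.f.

83.9 mol

n(Z) = 55.90 mol
n(Q) = (3/2) × 55.90 = 83.85 mol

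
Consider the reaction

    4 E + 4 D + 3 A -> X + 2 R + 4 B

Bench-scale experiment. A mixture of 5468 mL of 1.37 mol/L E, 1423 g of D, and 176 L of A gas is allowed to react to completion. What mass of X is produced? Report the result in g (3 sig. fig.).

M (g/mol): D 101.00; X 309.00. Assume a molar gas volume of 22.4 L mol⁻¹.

n(E) = 1.37 × 5468/1000 = 7.491 mol
n(D) = 1423 / 101.00 = 14.09 mol
n(A) = 176.0 / 22.4 = 7.857 mol
n/ν for E = 7.491/4 = 1.873
n/ν for D = 14.09/4 = 3.523
n/ν for A = 7.857/3 = 2.619
Smallest n/ν is E → limiting reagent.
n(X) = (1/4) × 7.491 = 1.873 mol
mass = 1.873 × 309.00 = 578.8 g

579 g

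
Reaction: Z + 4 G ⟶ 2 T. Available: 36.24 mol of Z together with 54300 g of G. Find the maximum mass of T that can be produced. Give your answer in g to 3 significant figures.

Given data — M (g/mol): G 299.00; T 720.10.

52200 g

n(Z) = 36.24 mol
n(G) = 54300 / 299.00 = 181.6 mol
n/ν for Z = 36.24/1 = 36.24
n/ν for G = 181.6/4 = 45.40
Smallest n/ν is Z → limiting reagent.
n(T) = (2/1) × 36.24 = 72.48 mol
mass = 72.48 × 720.10 = 52190 g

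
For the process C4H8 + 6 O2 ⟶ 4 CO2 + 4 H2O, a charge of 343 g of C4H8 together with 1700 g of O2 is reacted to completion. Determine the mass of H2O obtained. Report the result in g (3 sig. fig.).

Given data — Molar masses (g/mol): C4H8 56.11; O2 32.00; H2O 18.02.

n(C4H8) = 343.0 / 56.11 = 6.113 mol
n(O2) = 1700 / 32.00 = 53.13 mol
n/ν → C4H8: 6.113, O2: 8.855; C4H8 is limiting.
n(H2O) = (4/1) × 6.113 = 24.45 mol
mass = 24.45 × 18.02 = 440.6 g

441 g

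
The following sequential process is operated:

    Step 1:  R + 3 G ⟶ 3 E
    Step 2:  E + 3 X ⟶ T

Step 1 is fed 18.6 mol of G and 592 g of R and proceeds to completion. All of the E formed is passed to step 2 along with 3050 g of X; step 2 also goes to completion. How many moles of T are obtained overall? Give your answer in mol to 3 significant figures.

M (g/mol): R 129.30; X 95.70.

10.6 mol

Step 1:
n(G) = 18.60 mol
n(R) = 592.0 / 129.30 = 4.578 mol
n/ν for G = 18.60/3 = 6.200
n/ν for R = 4.578/1 = 4.578
Smallest n/ν is R → limiting reagent.
n(E) produced = (3/1) × 4.578 = 13.73 mol
Step 2:
n(E) available = 13.73 mol
n(X) = 3050 / 95.70 = 31.87 mol
n/ν for E = 13.73/1 = 13.73
n/ν for X = 31.87/3 = 10.62
Smallest n/ν is X → limiting reagent.
n(T) = (1/3) × 31.87 = 10.62 mol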